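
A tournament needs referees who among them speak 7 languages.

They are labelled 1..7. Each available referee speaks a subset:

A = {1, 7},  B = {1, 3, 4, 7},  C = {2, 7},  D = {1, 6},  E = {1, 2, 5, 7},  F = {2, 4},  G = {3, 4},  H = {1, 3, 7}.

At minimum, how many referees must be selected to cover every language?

3

Take {B, D, E}. Their union is {1, 2, 3, 4, 5, 6, 7}, which is all 7 languages.
Only E contains 5, so E is forced; the remaining 3 languages need at least 2 more referees (each remaining referee adds at most 2) — so at least 3 referees are needed, and 3 is optimal.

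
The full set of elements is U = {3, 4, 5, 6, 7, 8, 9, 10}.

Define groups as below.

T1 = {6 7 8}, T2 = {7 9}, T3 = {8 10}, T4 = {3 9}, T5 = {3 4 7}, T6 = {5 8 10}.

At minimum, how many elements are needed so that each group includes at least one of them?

Take H = {7, 8, 9}. Each listed group contains at least one of these, so H is a hitting set of size 3.
No choice of 2 elements meets every group, so 3 is the minimum.

3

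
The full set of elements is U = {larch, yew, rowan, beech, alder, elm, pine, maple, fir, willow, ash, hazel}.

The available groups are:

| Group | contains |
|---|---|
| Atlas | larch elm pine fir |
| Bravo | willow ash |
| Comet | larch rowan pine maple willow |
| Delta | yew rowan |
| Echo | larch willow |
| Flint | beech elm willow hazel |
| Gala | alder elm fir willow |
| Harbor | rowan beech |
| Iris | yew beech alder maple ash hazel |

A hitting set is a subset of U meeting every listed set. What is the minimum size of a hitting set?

4

Take H = {rowan, beech, elm, willow}. Each listed group contains at least one of these, so H is a hitting set of size 4.
No choice of 3 elements meets every group, so 4 is the minimum.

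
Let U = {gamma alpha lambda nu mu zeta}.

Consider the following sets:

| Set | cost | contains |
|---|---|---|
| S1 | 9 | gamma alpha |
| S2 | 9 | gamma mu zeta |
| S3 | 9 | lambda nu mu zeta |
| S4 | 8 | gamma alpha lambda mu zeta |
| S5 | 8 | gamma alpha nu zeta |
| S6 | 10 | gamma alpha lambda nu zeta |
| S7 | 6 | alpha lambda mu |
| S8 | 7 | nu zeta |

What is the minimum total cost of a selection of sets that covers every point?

14

S5, S7 together cover every point (S5 ∪ S7 = {gamma, alpha, lambda, nu, mu, zeta}); total cost 8 + 6 = 14.
The greedy pick S4, S8 costs 15; no covering selection beats 14.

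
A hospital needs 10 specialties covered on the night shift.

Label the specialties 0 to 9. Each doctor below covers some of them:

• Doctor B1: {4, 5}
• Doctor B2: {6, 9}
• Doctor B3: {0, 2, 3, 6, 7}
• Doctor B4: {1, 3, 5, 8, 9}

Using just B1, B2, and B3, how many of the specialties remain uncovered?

Union of B1, B2, B3 = {0, 2, 3, 4, 5, 6, 7, 9}.
Not covered: 1, 8 — 2 specialties.

2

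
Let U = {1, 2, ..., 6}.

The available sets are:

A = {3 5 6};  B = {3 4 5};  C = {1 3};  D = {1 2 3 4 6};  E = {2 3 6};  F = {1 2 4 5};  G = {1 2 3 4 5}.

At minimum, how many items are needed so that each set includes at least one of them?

Take H = {3, 5}. Each listed set contains at least one of these, so H is a hitting set of size 2.
No single item lies in every set, so at least 2 are needed and 2 is optimal.

2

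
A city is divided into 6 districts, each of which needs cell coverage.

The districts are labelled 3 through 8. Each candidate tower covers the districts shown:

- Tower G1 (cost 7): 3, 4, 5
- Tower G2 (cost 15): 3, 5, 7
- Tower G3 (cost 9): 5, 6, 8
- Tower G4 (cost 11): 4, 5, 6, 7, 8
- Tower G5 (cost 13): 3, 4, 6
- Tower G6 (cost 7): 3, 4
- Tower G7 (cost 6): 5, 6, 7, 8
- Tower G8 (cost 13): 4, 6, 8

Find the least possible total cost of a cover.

G6, G7 together cover every district (G6 ∪ G7 = {3, 4, 5, 6, 7, 8}); total cost 7 + 6 = 13.
No covering selection has total cost below 13.

13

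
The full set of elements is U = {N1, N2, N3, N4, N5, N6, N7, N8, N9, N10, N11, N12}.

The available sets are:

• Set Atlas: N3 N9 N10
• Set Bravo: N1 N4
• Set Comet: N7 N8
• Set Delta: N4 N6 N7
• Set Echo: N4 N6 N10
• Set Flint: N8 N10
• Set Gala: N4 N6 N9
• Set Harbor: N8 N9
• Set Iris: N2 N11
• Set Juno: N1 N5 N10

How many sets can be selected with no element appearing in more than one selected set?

4

Atlas, Bravo, Comet, Iris are pairwise disjoint (Atlas={N3,N9,N10}; Bravo={N1,N4}; Comet={N7,N8}; Iris={N2,N11}).
Every remaining set overlaps one of these, and no 5 of the listed sets are pairwise disjoint, so 4 is the maximum.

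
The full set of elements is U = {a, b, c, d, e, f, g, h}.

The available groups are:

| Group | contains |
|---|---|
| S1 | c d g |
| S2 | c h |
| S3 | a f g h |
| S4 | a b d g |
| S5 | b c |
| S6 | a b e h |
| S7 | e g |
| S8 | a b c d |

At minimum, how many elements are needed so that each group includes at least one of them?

The 3 elements {c, e, g} hit every group.
No choice of 2 elements meets every group, so 3 is the minimum.

3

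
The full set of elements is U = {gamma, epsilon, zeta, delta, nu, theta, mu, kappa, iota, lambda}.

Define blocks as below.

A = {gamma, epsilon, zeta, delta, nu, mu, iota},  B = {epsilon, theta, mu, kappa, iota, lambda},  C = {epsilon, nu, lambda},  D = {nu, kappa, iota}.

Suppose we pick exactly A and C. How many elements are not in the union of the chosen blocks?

Union of A, C = {gamma, epsilon, zeta, delta, nu, mu, iota, lambda}.
Not covered: theta, kappa — 2 elements.

2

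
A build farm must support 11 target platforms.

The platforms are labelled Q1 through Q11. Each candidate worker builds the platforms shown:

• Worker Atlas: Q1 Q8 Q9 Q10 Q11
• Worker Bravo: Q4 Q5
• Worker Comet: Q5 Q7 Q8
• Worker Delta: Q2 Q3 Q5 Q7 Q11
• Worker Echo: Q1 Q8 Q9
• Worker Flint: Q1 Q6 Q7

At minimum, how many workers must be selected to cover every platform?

Take {Atlas, Bravo, Delta, Flint}. Their union is {Q1, Q2, Q3, Q4, Q5, Q6, Q7, Q8, Q9, Q10, Q11}, which is all 11 platforms.
No 3 of the 6 workers cover everything (all 20 combinations miss at least one platform), so 4 is optimal.

4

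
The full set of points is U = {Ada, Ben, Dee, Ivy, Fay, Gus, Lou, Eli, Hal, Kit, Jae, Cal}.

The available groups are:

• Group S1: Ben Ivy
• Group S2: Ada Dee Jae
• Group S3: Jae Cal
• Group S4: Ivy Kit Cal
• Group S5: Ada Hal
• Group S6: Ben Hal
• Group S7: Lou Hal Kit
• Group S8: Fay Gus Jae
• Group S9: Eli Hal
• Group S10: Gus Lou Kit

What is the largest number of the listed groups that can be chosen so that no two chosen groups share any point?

S1, S3, S5, S10 are pairwise disjoint (S1={Ben,Ivy}; S3={Jae,Cal}; S5={Ada,Hal}; S10={Gus,Lou,Kit}).
Every remaining group overlaps one of these, and no 5 of the listed groups are pairwise disjoint, so 4 is the maximum.

4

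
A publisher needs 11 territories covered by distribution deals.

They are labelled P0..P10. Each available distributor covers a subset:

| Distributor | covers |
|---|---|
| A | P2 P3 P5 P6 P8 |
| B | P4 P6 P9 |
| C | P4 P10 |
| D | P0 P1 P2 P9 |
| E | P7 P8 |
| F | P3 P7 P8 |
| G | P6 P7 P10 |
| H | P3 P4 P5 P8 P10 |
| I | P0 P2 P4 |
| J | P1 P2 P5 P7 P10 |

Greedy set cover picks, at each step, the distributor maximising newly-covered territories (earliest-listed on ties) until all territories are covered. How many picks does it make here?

4

Greedy: pick A (covers 5 new) → pick D (covers 3 new) → pick C (covers 2 new) → pick E (covers 1 new). Total picks: 4.
(The true minimum cover uses only 3 distributors, so greedy is not optimal here.)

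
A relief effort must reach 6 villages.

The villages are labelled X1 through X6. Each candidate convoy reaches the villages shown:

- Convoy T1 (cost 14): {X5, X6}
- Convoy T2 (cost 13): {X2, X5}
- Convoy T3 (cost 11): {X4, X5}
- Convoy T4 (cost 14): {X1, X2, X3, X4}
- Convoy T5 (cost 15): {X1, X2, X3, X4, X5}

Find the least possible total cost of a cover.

28

T1, T4 together cover every village (T1 ∪ T4 = {X1, X2, X3, X4, X5, X6}); total cost 14 + 14 = 28.
The greedy pick T5, T1 costs 29; no covering selection beats 28.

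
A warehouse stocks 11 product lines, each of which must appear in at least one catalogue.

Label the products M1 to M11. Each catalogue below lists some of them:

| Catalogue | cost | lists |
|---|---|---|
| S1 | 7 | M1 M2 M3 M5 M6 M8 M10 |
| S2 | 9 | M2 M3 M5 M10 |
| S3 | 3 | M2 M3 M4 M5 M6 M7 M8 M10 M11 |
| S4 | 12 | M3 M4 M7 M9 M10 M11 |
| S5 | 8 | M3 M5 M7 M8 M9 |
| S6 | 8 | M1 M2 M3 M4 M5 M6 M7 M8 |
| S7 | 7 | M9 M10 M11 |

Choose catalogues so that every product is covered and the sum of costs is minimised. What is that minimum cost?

15

S6, S7 together cover every product (S6 ∪ S7 = {M1, M2, M3, M4, M5, M6, M7, M8, M9, M10, M11}); total cost 8 + 7 = 15.
The greedy pick S3, S1, S7 costs 17; no covering selection beats 15.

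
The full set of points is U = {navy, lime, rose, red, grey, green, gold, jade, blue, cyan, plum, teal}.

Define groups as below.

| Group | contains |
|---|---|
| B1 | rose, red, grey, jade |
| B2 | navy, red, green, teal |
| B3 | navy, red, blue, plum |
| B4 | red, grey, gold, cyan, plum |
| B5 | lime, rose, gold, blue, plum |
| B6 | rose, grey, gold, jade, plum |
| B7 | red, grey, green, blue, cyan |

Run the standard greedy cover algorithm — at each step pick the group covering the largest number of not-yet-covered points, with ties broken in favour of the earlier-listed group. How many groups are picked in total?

4

Greedy: pick B4 (covers 5 new) → pick B2 (covers 3 new) → pick B5 (covers 3 new) → pick B1 (covers 1 new). Total picks: 4.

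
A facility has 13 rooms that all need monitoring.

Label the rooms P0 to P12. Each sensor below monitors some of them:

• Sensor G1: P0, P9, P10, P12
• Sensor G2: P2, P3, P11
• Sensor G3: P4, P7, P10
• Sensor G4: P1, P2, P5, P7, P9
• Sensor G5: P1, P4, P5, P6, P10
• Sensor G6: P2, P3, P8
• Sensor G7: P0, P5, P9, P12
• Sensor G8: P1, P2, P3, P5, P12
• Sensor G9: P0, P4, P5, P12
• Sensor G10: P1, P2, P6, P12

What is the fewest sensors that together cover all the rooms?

G1 and G2 and G4 and G5 and G6 together: G1 ∪ G2 ∪ G4 ∪ G5 ∪ G6 = {P0, P1, P2, P3, P4, P5, P6, P7, P8, P9, P10, P11, P12} — every room is covered.
No 4 of the 10 sensors cover everything (all 210 combinations miss at least one room), so 5 is optimal.

5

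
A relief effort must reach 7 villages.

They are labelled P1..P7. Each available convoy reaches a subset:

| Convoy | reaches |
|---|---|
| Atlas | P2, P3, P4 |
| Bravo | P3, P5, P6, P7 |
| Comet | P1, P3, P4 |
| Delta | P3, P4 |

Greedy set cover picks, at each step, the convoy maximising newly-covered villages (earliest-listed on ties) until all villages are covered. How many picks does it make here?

Greedy: pick Bravo (covers 4 new) → pick Atlas (covers 2 new) → pick Comet (covers 1 new). Total picks: 3.

3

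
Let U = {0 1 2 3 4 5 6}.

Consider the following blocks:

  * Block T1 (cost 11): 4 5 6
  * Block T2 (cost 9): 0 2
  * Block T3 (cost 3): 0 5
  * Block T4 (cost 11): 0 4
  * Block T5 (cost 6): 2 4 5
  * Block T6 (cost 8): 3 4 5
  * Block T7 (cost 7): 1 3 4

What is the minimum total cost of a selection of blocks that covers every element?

27

T1, T3, T5, T7 together cover every element (T1 ∪ T3 ∪ T5 ∪ T7 = {0, 1, 2, 3, 4, 5, 6}); total cost 11 + 3 + 6 + 7 = 27.
No covering selection has total cost below 27.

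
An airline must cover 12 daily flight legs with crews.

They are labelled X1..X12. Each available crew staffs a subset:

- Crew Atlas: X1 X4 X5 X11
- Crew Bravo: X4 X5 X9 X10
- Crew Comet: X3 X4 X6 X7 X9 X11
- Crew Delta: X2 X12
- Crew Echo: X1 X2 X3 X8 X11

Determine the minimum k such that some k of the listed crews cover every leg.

4

Bravo and Comet and Delta and Echo together: Bravo ∪ Comet ∪ Delta ∪ Echo = {X1, X2, X3, X4, X5, X6, X7, X8, X9, X10, X11, X12} — every leg is covered.
No 3 of the 5 crews cover everything (all 10 combinations miss at least one leg), so 4 is optimal.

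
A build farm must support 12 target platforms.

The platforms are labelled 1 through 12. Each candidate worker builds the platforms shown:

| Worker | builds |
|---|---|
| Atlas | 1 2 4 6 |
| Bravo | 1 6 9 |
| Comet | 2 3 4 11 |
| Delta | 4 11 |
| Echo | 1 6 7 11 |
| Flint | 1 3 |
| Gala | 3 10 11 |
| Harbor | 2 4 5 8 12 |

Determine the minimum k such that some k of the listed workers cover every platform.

4

Bravo and Echo and Gala and Harbor together: Bravo ∪ Echo ∪ Gala ∪ Harbor = {1, 2, 3, 4, 5, 6, 7, 8, 9, 10, 11, 12} — every platform is covered.
No 3 of the 8 workers cover everything (all 56 combinations miss at least one platform), so 4 is optimal.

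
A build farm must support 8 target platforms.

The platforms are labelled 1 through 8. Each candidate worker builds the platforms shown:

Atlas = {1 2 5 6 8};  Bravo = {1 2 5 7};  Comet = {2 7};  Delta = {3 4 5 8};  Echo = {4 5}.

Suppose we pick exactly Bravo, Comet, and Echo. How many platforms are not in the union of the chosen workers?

3

Union of Bravo, Comet, Echo = {1, 2, 4, 5, 7}.
Not covered: 3, 6, 8 — 3 platforms.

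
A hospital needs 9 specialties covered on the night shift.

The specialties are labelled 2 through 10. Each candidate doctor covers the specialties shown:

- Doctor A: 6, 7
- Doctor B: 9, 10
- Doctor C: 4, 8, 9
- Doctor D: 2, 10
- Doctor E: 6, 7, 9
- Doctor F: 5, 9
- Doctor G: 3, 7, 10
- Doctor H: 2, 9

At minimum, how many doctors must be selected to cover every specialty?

5

Take {C, E, F, G, H}. Their union is {2, 3, 4, 5, 6, 7, 8, 9, 10}, which is all 9 specialties.
No 4 of the 8 doctors cover everything (all 70 combinations miss at least one specialty), so 5 is optimal.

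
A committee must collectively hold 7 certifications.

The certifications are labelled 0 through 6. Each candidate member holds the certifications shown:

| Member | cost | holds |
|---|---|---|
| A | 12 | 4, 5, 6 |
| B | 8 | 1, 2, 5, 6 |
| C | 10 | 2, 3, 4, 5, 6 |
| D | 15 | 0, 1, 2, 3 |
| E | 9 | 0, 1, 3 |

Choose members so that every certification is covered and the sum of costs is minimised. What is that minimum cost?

C, E together cover every certification (C ∪ E = {0, 1, 2, 3, 4, 5, 6}); total cost 10 + 9 = 19.
The greedy pick B, E, C costs 27; no covering selection beats 19.

19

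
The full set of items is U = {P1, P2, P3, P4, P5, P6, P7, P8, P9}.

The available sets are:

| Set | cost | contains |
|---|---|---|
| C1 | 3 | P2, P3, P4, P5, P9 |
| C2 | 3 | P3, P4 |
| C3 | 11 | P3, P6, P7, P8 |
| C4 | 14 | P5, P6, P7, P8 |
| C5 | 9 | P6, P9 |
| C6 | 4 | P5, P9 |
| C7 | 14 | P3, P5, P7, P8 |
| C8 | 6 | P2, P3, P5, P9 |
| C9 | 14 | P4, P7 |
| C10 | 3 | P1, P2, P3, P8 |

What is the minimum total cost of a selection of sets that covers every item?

17

C1, C3, C10 together cover every item (C1 ∪ C3 ∪ C10 = {P1, P2, P3, P4, P5, P6, P7, P8, P9}); total cost 3 + 11 + 3 = 17.
No covering selection has total cost below 17.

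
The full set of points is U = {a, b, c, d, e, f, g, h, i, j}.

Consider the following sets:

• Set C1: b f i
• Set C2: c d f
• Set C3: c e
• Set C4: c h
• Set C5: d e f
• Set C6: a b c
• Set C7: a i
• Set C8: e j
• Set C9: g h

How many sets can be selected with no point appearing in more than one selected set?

4

C2, C7, C8, C9 are pairwise disjoint (C2={c,d,f}; C7={a,i}; C8={e,j}; C9={g,h}).
Every remaining set overlaps one of these, and no 5 of the listed sets are pairwise disjoint, so 4 is the maximum.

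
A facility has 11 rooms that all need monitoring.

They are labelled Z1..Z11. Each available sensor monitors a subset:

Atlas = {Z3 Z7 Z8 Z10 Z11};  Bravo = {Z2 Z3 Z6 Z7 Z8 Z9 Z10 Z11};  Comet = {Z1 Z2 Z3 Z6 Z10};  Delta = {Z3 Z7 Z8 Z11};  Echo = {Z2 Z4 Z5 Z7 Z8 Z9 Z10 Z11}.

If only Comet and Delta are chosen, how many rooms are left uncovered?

3

Union of Comet, Delta = {Z1, Z2, Z3, Z6, Z7, Z8, Z10, Z11}.
Not covered: Z4, Z5, Z9 — 3 rooms.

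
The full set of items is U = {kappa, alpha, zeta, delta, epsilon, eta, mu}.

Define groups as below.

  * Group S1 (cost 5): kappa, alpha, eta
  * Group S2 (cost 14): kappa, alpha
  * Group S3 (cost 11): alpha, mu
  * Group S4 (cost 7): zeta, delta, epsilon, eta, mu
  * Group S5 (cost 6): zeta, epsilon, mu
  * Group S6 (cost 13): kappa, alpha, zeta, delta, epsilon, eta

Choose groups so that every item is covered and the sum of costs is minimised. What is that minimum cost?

S1, S4 together cover every item (S1 ∪ S4 = {kappa, alpha, zeta, delta, epsilon, eta, mu}); total cost 5 + 7 = 12.
No covering selection has total cost below 12.

12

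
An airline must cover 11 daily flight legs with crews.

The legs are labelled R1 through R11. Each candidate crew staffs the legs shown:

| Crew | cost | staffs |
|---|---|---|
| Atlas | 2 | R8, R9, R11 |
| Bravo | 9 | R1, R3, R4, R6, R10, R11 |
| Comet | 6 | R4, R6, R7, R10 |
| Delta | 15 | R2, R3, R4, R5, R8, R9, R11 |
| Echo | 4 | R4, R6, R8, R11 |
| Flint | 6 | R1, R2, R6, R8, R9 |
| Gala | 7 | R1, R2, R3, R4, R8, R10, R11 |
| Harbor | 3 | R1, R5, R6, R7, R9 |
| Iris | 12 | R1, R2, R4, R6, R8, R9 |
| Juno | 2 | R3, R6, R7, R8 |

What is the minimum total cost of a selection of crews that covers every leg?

10

Gala, Harbor together cover every leg (Gala ∪ Harbor = {R1, R2, R3, R4, R5, R6, R7, R8, R9, R10, R11}); total cost 7 + 3 = 10.
The greedy pick Juno, Atlas, Harbor, Gala costs 14; no covering selection beats 10.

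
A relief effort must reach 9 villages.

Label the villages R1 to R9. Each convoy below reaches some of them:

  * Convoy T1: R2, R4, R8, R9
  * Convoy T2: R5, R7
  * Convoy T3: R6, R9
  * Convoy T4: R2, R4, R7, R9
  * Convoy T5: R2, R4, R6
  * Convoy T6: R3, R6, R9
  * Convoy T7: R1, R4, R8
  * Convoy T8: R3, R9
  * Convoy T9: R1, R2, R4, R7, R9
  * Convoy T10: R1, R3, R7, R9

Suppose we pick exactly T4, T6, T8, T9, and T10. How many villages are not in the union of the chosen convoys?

2

Union of T4, T6, T8, T9, T10 = {R1, R2, R3, R4, R6, R7, R9}.
Not covered: R5, R8 — 2 villages.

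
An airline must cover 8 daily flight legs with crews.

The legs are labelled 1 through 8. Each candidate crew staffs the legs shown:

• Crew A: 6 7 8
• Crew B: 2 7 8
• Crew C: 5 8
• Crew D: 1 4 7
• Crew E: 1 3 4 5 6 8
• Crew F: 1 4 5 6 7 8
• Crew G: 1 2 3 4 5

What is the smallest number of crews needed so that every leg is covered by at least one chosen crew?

2

B and E together: B ∪ E = {1, 2, 3, 4, 5, 6, 7, 8} — every leg is covered.
No single crew has all 8 legs (the largest, E, has 6), so 2 is optimal.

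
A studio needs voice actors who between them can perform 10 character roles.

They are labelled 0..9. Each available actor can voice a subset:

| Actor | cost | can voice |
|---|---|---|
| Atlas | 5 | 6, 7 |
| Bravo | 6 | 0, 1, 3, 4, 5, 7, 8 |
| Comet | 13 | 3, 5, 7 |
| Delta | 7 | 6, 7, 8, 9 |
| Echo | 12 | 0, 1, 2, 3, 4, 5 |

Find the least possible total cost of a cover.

19

Delta, Echo together cover every role (Delta ∪ Echo = {0, 1, 2, 3, 4, 5, 6, 7, 8, 9}); total cost 7 + 12 = 19.
The greedy pick Bravo, Delta, Echo costs 25; no covering selection beats 19.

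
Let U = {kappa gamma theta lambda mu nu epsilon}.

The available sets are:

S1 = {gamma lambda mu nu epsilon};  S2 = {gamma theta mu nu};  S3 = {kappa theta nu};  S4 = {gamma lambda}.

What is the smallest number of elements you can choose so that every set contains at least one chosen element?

Take H = {gamma, nu}. Each listed set contains at least one of these, so H is a hitting set of size 2.
The sets S3, S4 are pairwise disjoint, so any hitting set needs a separate element for each — at least 2. Hence 2 is optimal.

2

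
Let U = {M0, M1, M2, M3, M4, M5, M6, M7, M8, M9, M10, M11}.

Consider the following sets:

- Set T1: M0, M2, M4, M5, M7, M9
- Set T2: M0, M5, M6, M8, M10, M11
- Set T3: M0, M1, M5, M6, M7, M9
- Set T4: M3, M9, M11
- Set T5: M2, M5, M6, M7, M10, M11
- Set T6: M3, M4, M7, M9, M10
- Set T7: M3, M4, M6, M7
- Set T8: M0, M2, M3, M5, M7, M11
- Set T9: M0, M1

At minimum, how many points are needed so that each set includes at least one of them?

The 3 points {M0, M3, M5} hit every set.
No choice of 2 points meets every set, so 3 is the minimum.

3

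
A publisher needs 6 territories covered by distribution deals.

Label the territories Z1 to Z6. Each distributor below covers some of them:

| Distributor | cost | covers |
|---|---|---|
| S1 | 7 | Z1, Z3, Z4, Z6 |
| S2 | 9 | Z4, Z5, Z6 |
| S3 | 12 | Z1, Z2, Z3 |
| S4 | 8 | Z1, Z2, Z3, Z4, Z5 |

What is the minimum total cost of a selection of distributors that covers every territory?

15

S1, S4 together cover every territory (S1 ∪ S4 = {Z1, Z2, Z3, Z4, Z5, Z6}); total cost 7 + 8 = 15.
No covering selection has total cost below 15.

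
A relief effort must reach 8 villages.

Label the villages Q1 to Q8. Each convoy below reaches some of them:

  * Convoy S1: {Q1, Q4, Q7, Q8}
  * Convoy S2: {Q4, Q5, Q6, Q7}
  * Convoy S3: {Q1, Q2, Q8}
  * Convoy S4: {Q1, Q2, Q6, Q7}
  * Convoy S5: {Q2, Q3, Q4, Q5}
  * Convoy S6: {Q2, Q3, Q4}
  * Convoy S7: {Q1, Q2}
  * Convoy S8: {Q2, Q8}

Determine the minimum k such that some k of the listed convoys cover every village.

3

Take {S1, S4, S5}. Their union is {Q1, Q2, Q3, Q4, Q5, Q6, Q7, Q8}, which is all 8 villages.
No 2 of the 8 convoys cover everything (all 28 combinations miss at least one village), so 3 is optimal.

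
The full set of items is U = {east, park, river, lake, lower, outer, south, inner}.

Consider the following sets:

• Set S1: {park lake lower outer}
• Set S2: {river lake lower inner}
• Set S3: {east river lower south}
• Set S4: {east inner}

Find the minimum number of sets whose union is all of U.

S1, S2, and S3 cover everything between them: the union {east, park, river, lake, lower, outer, south, inner} is all of U.
Only S1 contains park, so S1 is forced; the remaining 4 items need at least 2 more sets (each remaining set adds at most 3) — so at least 3 sets are needed, and 3 is optimal.

3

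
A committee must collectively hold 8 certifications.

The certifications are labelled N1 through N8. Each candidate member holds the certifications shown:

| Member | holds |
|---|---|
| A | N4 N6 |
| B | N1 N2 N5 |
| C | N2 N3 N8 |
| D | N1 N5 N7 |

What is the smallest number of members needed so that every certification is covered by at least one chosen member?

3

Take {A, C, D}. Their union is {N1, N2, N3, N4, N5, N6, N7, N8}, which is all 8 certifications.
Each member has at most 3 certifications, and 2·3 = 6 < 8 — so at least 3 members are needed, and 3 is optimal.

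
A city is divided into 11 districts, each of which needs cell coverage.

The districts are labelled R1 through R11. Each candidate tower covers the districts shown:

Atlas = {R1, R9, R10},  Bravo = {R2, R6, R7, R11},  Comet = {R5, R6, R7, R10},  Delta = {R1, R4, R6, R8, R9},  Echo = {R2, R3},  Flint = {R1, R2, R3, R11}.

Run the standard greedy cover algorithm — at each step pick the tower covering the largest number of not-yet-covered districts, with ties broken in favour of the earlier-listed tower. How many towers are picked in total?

Greedy: pick Delta (covers 5 new) → pick Bravo (covers 3 new) → pick Comet (covers 2 new) → pick Echo (covers 1 new). Total picks: 4.
(The true minimum cover uses only 3 towers, so greedy is not optimal here.)

4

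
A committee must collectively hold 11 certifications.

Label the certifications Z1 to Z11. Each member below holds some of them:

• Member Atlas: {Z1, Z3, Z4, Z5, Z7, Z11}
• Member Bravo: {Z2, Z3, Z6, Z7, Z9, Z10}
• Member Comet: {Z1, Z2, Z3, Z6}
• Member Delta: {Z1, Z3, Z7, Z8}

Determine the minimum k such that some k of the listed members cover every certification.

3

Atlas and Bravo and Delta together: Atlas ∪ Bravo ∪ Delta = {Z1, Z2, Z3, Z4, Z5, Z6, Z7, Z8, Z9, Z10, Z11} — every certification is covered.
Only Atlas contains Z4, so Atlas is forced; the remaining 5 certifications need at least 2 more members (each remaining member adds at most 4) — so at least 3 members are needed, and 3 is optimal.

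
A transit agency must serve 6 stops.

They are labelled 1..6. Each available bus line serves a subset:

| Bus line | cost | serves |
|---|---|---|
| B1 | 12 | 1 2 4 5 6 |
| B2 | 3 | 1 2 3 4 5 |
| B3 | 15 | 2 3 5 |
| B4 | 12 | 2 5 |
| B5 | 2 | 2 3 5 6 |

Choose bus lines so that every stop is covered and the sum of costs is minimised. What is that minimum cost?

5

B2, B5 together cover every stop (B2 ∪ B5 = {1, 2, 3, 4, 5, 6}); total cost 3 + 2 = 5.
No covering selection has total cost below 5.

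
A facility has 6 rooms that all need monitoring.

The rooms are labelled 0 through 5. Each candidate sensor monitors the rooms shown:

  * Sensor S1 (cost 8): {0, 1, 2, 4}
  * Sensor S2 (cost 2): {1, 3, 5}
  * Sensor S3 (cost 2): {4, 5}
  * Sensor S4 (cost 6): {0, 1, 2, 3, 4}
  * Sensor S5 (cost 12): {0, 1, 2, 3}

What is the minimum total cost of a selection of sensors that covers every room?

S3, S4 together cover every room (S3 ∪ S4 = {0, 1, 2, 3, 4, 5}); total cost 2 + 6 = 8.
The greedy pick S2, S3, S4 costs 10; no covering selection beats 8.

8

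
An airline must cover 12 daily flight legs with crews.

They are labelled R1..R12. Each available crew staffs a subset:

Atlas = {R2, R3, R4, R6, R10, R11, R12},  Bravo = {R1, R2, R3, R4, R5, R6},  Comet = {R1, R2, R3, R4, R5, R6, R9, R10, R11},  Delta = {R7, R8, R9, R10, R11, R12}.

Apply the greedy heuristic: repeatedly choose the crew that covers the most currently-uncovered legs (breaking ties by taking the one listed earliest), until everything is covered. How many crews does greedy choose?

Greedy: pick Comet (covers 9 new) → pick Delta (covers 3 new). Total picks: 2.

2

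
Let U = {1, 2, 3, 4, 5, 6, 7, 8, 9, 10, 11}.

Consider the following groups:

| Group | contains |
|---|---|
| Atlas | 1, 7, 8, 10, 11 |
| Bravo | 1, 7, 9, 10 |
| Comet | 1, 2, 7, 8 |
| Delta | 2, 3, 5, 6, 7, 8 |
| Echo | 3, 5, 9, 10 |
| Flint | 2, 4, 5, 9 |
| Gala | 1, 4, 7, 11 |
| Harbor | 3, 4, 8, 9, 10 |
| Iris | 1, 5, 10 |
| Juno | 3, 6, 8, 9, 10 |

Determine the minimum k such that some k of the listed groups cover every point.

Take {Atlas, Delta, Flint}. Their union is {1, 2, 3, 4, 5, 6, 7, 8, 9, 10, 11}, which is all 11 points.
No 2 of the 10 groups cover everything (all 45 combinations miss at least one point), so 3 is optimal.

3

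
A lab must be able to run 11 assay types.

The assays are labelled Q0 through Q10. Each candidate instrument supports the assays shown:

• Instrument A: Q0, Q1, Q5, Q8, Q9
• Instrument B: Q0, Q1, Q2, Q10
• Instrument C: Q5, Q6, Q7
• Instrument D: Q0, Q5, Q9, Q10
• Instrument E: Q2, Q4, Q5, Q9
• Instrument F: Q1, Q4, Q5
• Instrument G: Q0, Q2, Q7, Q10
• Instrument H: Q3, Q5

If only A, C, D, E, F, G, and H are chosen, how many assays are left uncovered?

0

Union of A, C, D, E, F, G, H = {Q0, Q1, Q2, Q3, Q4, Q5, Q6, Q7, Q8, Q9, Q10} — that's every assay, so 0 are uncovered.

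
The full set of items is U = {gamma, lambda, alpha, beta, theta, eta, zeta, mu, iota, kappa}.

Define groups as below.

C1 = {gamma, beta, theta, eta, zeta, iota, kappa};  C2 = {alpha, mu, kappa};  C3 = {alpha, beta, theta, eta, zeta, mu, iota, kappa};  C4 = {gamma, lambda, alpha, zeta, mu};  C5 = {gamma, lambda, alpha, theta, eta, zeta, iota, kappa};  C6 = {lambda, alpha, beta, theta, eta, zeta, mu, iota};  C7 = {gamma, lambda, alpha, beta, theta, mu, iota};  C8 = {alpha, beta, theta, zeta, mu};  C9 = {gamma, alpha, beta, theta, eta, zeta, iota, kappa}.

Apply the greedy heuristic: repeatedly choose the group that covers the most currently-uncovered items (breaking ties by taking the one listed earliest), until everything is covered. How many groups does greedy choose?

Greedy: pick C3 (covers 8 new) → pick C4 (covers 2 new). Total picks: 2.

2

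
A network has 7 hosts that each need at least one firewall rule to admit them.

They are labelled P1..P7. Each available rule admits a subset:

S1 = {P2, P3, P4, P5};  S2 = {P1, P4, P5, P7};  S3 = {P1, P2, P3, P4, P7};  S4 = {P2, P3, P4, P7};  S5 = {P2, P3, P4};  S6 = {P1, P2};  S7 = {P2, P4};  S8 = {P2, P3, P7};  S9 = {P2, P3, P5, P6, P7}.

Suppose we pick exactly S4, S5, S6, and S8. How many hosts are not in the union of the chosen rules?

2

Union of S4, S5, S6, S8 = {P1, P2, P3, P4, P7}.
Not covered: P5, P6 — 2 hosts.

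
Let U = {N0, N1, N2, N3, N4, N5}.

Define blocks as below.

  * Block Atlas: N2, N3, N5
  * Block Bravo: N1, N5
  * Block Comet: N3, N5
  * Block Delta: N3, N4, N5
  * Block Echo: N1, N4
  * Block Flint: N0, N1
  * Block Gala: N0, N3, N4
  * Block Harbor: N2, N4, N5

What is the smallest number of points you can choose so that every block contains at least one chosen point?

3

H = {N0, N1, N5} meets every block (each contains at least one member of H), and |H| = 3.
No choice of 2 points meets every block, so 3 is the minimum.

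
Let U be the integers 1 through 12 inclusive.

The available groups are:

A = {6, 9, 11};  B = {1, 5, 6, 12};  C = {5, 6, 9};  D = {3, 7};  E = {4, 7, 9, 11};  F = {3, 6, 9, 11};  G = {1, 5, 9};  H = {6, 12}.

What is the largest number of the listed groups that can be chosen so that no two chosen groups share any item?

3

D, G, H are pairwise disjoint (D={3,7}; G={1,5,9}; H={6,12}).
Every remaining group overlaps one of these, and no 4 of the listed groups are pairwise disjoint, so 3 is the maximum.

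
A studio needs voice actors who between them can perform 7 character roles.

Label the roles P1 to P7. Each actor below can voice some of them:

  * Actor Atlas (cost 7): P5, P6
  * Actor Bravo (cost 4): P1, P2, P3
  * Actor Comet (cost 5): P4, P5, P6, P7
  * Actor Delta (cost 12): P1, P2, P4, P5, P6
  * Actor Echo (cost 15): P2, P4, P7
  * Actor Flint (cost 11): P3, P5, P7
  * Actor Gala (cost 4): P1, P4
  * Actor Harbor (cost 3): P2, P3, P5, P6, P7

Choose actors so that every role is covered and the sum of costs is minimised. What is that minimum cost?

Gala, Harbor together cover every role (Gala ∪ Harbor = {P1, P2, P3, P4, P5, P6, P7}); total cost 4 + 3 = 7.
No covering selection has total cost below 7.

7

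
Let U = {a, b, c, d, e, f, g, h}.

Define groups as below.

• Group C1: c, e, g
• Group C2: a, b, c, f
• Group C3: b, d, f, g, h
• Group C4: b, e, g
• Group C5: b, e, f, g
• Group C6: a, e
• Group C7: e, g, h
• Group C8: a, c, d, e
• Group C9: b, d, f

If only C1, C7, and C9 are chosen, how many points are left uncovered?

Union of C1, C7, C9 = {b, c, d, e, f, g, h}.
Not covered: a — 1 point.

1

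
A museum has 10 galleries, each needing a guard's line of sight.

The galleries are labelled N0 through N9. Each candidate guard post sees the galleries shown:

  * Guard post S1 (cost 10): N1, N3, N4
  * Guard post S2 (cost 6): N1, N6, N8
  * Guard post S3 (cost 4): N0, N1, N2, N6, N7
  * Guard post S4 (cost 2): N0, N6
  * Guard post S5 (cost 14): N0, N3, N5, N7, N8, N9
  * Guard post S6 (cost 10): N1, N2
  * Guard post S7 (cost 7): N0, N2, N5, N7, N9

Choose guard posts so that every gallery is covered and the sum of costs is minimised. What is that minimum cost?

23

S1, S2, S7 together cover every gallery (S1 ∪ S2 ∪ S7 = {N0, N1, N2, N3, N4, N5, N6, N7, N8, N9}); total cost 10 + 6 + 7 = 23.
The greedy pick S3, S5, S1 costs 28; no covering selection beats 23.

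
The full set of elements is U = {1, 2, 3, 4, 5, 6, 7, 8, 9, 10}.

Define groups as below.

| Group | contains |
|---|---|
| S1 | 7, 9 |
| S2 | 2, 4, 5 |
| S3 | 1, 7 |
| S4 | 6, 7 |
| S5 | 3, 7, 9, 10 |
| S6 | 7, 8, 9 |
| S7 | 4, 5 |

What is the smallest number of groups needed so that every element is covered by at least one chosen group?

5

S2 and S3 and S4 and S5 and S6 together: S2 ∪ S3 ∪ S4 ∪ S5 ∪ S6 = {1, 2, 3, 4, 5, 6, 7, 8, 9, 10} — every element is covered.
No 4 of the 7 groups cover everything (all 35 combinations miss at least one element), so 5 is optimal.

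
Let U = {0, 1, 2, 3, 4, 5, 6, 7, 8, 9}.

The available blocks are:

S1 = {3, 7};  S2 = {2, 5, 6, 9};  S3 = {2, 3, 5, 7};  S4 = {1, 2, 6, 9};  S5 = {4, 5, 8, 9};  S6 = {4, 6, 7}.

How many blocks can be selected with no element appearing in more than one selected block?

S1, S4 are pairwise disjoint (S1={3,7}; S4={1,2,6,9}).
Every remaining block overlaps one of these, and no 3 of the listed blocks are pairwise disjoint, so 2 is the maximum.

2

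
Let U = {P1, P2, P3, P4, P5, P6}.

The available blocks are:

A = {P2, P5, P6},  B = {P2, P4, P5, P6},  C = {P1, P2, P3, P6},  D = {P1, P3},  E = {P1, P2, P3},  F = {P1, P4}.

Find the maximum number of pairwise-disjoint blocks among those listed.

A, D are pairwise disjoint (A={P2,P5,P6}; D={P1,P3}).
Every remaining block overlaps one of these, and no 3 of the listed blocks are pairwise disjoint, so 2 is the maximum.

2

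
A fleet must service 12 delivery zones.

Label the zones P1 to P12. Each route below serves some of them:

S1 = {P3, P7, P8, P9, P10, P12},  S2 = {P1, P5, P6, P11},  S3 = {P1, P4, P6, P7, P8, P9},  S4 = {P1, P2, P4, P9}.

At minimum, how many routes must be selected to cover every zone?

S1 and S2 and S4 together: S1 ∪ S2 ∪ S4 = {P1, P2, P3, P4, P5, P6, P7, P8, P9, P10, P11, P12} — every zone is covered.
Only S4 contains P2, so S4 is forced; the remaining 8 zones need at least 2 more routes (each remaining route adds at most 5) — so at least 3 routes are needed, and 3 is optimal.

3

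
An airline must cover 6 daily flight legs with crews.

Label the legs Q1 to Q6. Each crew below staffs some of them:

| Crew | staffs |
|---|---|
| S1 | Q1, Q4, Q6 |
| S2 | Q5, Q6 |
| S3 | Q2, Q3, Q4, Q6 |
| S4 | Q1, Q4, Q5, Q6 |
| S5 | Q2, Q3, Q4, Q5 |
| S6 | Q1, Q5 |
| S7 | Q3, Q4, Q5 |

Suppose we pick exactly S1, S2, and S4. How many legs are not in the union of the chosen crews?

2

Union of S1, S2, S4 = {Q1, Q4, Q5, Q6}.
Not covered: Q2, Q3 — 2 legs.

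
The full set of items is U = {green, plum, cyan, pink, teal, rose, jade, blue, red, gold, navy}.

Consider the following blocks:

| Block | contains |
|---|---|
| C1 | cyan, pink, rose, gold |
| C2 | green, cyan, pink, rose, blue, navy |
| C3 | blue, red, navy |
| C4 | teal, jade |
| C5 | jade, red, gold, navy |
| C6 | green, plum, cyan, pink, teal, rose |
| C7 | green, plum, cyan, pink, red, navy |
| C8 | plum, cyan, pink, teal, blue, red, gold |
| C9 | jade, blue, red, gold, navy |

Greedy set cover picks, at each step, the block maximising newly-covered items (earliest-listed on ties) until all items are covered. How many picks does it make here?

3

Greedy: pick C8 (covers 7 new) → pick C2 (covers 3 new) → pick C4 (covers 1 new). Total picks: 3.
(The true minimum cover uses only 2 blocks, so greedy is not optimal here.)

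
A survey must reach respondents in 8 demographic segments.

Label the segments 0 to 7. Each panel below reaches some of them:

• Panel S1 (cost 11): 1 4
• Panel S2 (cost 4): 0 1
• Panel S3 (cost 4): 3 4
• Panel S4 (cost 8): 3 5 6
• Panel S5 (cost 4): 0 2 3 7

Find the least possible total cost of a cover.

S2, S3, S4, S5 together cover every segment (S2 ∪ S3 ∪ S4 ∪ S5 = {0, 1, 2, 3, 4, 5, 6, 7}); total cost 4 + 4 + 8 + 4 = 20.
No covering selection has total cost below 20.

20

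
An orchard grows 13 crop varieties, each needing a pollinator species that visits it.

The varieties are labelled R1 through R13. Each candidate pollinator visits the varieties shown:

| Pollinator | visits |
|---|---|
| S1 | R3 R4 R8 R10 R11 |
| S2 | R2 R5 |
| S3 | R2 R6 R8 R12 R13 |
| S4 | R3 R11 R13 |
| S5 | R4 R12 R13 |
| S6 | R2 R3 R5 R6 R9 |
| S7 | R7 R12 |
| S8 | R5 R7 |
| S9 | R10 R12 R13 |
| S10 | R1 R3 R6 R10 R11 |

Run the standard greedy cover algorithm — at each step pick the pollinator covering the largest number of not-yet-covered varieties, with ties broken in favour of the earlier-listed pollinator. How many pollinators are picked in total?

Greedy: pick S1 (covers 5 new) → pick S3 (covers 4 new) → pick S6 (covers 2 new) → pick S7 (covers 1 new) → pick S10 (covers 1 new). Total picks: 5.

5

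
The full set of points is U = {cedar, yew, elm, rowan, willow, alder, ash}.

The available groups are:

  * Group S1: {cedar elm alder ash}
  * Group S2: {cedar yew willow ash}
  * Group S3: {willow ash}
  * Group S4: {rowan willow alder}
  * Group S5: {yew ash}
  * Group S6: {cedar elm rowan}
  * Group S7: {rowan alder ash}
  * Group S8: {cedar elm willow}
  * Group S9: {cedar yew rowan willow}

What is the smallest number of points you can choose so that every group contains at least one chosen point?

Take H = {elm, willow, ash}. Each listed group contains at least one of these, so H is a hitting set of size 3.
No choice of 2 points meets every group, so 3 is the minimum.

3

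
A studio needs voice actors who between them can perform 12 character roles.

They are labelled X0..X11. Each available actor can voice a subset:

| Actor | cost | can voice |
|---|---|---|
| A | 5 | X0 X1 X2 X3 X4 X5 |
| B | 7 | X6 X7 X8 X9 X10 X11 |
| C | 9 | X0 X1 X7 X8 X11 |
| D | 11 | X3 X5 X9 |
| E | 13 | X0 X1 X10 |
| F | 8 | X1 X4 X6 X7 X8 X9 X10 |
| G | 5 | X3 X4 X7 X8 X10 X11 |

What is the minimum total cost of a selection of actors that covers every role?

A, B together cover every role (A ∪ B = {X0, X1, X2, X3, X4, X5, X6, X7, X8, X9, X10, X11}); total cost 5 + 7 = 12.
No covering selection has total cost below 12.

12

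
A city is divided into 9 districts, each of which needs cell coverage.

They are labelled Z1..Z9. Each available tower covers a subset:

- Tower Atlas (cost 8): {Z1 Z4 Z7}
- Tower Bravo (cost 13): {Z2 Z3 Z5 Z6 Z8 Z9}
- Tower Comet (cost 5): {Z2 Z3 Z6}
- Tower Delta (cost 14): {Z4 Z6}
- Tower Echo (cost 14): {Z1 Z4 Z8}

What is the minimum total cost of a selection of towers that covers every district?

21

Atlas, Bravo together cover every district (Atlas ∪ Bravo = {Z1, Z2, Z3, Z4, Z5, Z6, Z7, Z8, Z9}); total cost 8 + 13 = 21.
The greedy pick Comet, Atlas, Bravo costs 26; no covering selection beats 21.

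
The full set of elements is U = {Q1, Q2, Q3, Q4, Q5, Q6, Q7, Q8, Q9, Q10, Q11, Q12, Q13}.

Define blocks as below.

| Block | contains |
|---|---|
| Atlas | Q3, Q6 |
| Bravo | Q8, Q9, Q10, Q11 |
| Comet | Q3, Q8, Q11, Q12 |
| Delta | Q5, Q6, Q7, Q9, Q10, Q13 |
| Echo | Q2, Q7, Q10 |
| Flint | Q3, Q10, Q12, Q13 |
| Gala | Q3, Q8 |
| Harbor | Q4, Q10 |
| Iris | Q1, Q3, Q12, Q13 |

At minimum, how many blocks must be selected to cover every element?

5

Comet and Delta and Echo and Harbor and Iris together: Comet ∪ Delta ∪ Echo ∪ Harbor ∪ Iris = {Q1, Q2, Q3, Q4, Q5, Q6, Q7, Q8, Q9, Q10, Q11, Q12, Q13} — every element is covered.
No 4 of the 9 blocks cover everything (all 126 combinations miss at least one element), so 5 is optimal.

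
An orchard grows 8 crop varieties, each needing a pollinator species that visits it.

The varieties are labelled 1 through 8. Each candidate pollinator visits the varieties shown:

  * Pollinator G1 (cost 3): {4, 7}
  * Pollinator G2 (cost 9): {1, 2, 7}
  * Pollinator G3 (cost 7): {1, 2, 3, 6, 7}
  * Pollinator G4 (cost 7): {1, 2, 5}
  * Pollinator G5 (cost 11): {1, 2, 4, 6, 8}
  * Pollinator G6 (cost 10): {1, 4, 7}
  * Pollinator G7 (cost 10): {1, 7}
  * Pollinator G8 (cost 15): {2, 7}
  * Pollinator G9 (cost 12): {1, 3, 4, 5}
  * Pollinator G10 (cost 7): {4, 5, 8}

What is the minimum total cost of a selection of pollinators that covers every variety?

G3, G10 together cover every variety (G3 ∪ G10 = {1, 2, 3, 4, 5, 6, 7, 8}); total cost 7 + 7 = 14.
No covering selection has total cost below 14.

14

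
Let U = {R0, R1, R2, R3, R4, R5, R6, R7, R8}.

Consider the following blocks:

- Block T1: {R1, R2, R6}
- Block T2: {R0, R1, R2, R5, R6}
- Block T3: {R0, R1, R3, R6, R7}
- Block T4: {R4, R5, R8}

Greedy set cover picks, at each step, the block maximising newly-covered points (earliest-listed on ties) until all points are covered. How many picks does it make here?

Greedy: pick T2 (covers 5 new) → pick T3 (covers 2 new) → pick T4 (covers 2 new). Total picks: 3.

3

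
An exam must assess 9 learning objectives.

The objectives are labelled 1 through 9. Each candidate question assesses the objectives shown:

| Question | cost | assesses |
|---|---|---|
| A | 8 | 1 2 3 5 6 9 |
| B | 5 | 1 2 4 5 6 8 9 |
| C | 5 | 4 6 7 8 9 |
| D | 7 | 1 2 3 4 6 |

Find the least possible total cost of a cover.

13

A, C together cover every objective (A ∪ C = {1, 2, 3, 4, 5, 6, 7, 8, 9}); total cost 8 + 5 = 13.
The greedy pick B, C, D costs 17; no covering selection beats 13.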